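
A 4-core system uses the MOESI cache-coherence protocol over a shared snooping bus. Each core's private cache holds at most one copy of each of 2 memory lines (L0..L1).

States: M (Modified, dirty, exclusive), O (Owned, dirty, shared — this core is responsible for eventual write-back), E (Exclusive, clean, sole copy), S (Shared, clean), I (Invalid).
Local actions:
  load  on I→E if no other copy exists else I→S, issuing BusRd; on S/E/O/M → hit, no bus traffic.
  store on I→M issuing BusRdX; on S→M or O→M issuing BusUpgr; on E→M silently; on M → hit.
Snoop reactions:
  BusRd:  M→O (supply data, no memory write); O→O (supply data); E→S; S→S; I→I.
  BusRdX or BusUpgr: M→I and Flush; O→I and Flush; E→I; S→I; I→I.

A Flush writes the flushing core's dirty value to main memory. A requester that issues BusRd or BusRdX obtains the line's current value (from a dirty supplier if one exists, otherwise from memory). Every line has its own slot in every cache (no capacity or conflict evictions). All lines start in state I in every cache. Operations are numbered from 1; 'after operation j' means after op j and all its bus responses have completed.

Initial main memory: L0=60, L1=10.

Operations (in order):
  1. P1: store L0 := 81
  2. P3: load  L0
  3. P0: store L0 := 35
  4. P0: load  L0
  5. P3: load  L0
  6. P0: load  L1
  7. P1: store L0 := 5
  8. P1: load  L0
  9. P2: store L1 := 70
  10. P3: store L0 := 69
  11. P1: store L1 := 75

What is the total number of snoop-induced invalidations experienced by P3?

1. P1: store L0 := 81  bus=[BusRdX]  L0: P0=I P1=M P2=I P3=I  mem[L0]=60
2. P3: load  L0  bus=[BusRd]  L0: P0=I P1=O P2=I P3=S  mem[L0]=60
3. P0: store L0 := 35  bus=[BusRdX,Flush]  L0: P0=M P1=I P2=I P3=I  mem[L0]=81
4. P0: load  L0  bus=[-]  L0: P0=M P1=I P2=I P3=I  mem[L0]=81
5. P3: load  L0  bus=[BusRd]  L0: P0=O P1=I P2=I P3=S  mem[L0]=81
6. P0: load  L1  bus=[BusRd]  L1: P0=E P1=I P2=I P3=I  mem[L1]=10
7. P1: store L0 := 5  bus=[BusRdX,Flush]  L0: P0=I P1=M P2=I P3=I  mem[L0]=35
8. P1: load  L0  bus=[-]  L0: P0=I P1=M P2=I P3=I  mem[L0]=35
9. P2: store L1 := 70  bus=[BusRdX]  L1: P0=I P1=I P2=M P3=I  mem[L1]=10
10. P3: store L0 := 69  bus=[BusRdX,Flush]  L0: P0=I P1=I P2=I P3=M  mem[L0]=5
11. P1: store L1 := 75  bus=[BusRdX,Flush]  L1: P0=I P1=M P2=I P3=I  mem[L1]=70

invalidations = 2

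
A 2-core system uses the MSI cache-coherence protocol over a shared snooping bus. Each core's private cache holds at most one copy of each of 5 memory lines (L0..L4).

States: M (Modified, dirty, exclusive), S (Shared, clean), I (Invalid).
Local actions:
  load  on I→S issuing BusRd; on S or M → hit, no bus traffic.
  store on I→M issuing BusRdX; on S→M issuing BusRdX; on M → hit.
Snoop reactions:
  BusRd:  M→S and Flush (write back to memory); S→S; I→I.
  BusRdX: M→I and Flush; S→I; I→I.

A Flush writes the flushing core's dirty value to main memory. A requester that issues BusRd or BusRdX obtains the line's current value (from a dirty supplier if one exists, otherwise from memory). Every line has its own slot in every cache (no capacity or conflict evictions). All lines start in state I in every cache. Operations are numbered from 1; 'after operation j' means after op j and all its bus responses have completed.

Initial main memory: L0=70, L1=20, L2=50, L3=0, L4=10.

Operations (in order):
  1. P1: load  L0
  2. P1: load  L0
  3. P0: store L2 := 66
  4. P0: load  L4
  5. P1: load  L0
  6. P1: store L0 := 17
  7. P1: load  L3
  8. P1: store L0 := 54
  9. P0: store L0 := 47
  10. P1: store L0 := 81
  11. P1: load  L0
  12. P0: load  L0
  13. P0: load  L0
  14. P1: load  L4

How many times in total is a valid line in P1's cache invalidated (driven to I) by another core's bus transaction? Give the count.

invalidations = 1

1. P1: load  L0  bus=[BusRd]  L0: P0=I P1=S  mem[L0]=70
2. P1: load  L0  bus=[-]  L0: P0=I P1=S  mem[L0]=70
3. P0: store L2 := 66  bus=[BusRdX]  L2: P0=M P1=I  mem[L2]=50
4. P0: load  L4  bus=[BusRd]  L4: P0=S P1=I  mem[L4]=10
5. P1: load  L0  bus=[-]  L0: P0=I P1=S  mem[L0]=70
6. P1: store L0 := 17  bus=[BusRdX]  L0: P0=I P1=M  mem[L0]=70
7. P1: load  L3  bus=[BusRd]  L3: P0=I P1=S  mem[L3]=0
8. P1: store L0 := 54  bus=[-]  L0: P0=I P1=M  mem[L0]=70
9. P0: store L0 := 47  bus=[BusRdX,Flush]  L0: P0=M P1=I  mem[L0]=54
10. P1: store L0 := 81  bus=[BusRdX,Flush]  L0: P0=I P1=M  mem[L0]=47
11. P1: load  L0  bus=[-]  L0: P0=I P1=M  mem[L0]=47
12. P0: load  L0  bus=[BusRd,Flush]  L0: P0=S P1=S  mem[L0]=81
13. P0: load  L0  bus=[-]  L0: P0=S P1=S  mem[L0]=81
14. P1: load  L4  bus=[BusRd]  L4: P0=S P1=S  mem[L4]=10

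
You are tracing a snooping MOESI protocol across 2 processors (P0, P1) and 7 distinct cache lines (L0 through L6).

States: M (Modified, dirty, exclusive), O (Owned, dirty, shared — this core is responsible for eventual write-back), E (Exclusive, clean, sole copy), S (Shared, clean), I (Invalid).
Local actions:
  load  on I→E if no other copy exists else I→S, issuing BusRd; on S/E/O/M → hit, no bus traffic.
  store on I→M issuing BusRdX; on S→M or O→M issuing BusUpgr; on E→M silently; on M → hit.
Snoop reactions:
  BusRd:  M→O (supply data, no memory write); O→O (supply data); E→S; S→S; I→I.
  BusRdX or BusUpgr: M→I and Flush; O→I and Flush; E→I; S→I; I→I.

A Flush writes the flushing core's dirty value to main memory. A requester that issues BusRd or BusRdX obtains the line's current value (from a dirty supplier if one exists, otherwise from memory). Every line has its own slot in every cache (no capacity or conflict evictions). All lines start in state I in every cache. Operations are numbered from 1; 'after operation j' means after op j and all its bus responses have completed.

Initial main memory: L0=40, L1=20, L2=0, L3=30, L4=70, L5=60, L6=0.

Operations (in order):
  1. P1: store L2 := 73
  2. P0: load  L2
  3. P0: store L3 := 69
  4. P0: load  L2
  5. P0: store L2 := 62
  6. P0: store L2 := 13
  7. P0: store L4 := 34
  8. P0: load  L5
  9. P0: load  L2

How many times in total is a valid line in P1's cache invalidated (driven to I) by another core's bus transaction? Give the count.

invalidations = 1

1. P1: store L2 := 73  bus=[BusRdX]  L2: P0=I P1=M  mem[L2]=0
2. P0: load  L2  bus=[BusRd]  L2: P0=S P1=O  mem[L2]=0
3. P0: store L3 := 69  bus=[BusRdX]  L3: P0=M P1=I  mem[L3]=30
4. P0: load  L2  bus=[-]  L2: P0=S P1=O  mem[L2]=0
5. P0: store L2 := 62  bus=[BusUpgr,Flush]  L2: P0=M P1=I  mem[L2]=73
6. P0: store L2 := 13  bus=[-]  L2: P0=M P1=I  mem[L2]=73
7. P0: store L4 := 34  bus=[BusRdX]  L4: P0=M P1=I  mem[L4]=70
8. P0: load  L5  bus=[BusRd]  L5: P0=E P1=I  mem[L5]=60
9. P0: load  L2  bus=[-]  L2: P0=M P1=I  mem[L2]=73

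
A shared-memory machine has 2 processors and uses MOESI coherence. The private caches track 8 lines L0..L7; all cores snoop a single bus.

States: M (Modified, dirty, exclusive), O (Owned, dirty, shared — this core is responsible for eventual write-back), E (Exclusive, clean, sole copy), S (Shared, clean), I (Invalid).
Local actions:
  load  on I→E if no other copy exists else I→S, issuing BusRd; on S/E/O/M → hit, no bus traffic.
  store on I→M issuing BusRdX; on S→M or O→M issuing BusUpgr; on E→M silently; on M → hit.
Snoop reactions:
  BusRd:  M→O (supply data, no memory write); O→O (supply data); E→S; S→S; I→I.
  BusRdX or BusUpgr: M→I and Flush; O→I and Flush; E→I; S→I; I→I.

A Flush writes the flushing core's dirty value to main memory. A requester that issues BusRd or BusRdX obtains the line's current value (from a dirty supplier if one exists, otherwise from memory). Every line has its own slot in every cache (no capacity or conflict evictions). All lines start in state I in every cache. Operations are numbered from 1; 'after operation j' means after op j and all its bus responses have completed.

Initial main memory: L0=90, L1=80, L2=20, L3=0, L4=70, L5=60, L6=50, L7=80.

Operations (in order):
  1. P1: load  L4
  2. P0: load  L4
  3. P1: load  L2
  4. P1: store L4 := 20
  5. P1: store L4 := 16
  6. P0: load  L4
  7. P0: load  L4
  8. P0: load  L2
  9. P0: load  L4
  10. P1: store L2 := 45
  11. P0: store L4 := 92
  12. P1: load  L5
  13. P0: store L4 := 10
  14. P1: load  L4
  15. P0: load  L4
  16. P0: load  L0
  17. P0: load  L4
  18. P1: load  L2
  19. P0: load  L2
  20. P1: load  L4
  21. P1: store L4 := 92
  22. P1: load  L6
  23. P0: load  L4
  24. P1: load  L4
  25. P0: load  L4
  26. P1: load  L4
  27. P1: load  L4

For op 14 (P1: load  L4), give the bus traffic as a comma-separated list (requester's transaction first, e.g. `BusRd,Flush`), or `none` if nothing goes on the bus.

bus = BusRd

[1] P1: load  L4 | P0:I, P1:E(70) | bus: BusRd
[2] P0: load  L4 | P0:S(70), P1:S(70) | bus: BusRd
[3] P1: load  L2 | P0:I, P1:E(20) | bus: BusRd
[4] P1: store L4 := 20 | P0:I, P1:M(20) | bus: BusUpgr
[5] P1: store L4 := 16 | P0:I, P1:M(16) | bus: none
[6] P0: load  L4 | P0:S(16), P1:O(16) | bus: BusRd
[7] P0: load  L4 | P0:S(16), P1:O(16) | bus: none
[8] P0: load  L2 | P0:S(20), P1:S(20) | bus: BusRd
[9] P0: load  L4 | P0:S(16), P1:O(16) | bus: none
[10] P1: store L2 := 45 | P0:I, P1:M(45) | bus: BusUpgr
[11] P0: store L4 := 92 | P0:M(92), P1:I | bus: BusUpgr,Flush
[12] P1: load  L5 | P0:I, P1:E(60) | bus: BusRd
[13] P0: store L4 := 10 | P0:M(10), P1:I | bus: none
[14] P1: load  L4 | P0:O(10), P1:S(10) | bus: BusRd
[15] P0: load  L4 | P0:O(10), P1:S(10) | bus: none
[16] P0: load  L0 | P0:E(90), P1:I | bus: BusRd
[17] P0: load  L4 | P0:O(10), P1:S(10) | bus: none
[18] P1: load  L2 | P0:I, P1:M(45) | bus: none
[19] P0: load  L2 | P0:S(45), P1:O(45) | bus: BusRd
[20] P1: load  L4 | P0:O(10), P1:S(10) | bus: none
[21] P1: store L4 := 92 | P0:I, P1:M(92) | bus: BusUpgr,Flush
[22] P1: load  L6 | P0:I, P1:E(50) | bus: BusRd
[23] P0: load  L4 | P0:S(92), P1:O(92) | bus: BusRd
[24] P1: load  L4 | P0:S(92), P1:O(92) | bus: none
[25] P0: load  L4 | P0:S(92), P1:O(92) | bus: none
[26] P1: load  L4 | P0:S(92), P1:O(92) | bus: none
[27] P1: load  L4 | P0:S(92), P1:O(92) | bus: none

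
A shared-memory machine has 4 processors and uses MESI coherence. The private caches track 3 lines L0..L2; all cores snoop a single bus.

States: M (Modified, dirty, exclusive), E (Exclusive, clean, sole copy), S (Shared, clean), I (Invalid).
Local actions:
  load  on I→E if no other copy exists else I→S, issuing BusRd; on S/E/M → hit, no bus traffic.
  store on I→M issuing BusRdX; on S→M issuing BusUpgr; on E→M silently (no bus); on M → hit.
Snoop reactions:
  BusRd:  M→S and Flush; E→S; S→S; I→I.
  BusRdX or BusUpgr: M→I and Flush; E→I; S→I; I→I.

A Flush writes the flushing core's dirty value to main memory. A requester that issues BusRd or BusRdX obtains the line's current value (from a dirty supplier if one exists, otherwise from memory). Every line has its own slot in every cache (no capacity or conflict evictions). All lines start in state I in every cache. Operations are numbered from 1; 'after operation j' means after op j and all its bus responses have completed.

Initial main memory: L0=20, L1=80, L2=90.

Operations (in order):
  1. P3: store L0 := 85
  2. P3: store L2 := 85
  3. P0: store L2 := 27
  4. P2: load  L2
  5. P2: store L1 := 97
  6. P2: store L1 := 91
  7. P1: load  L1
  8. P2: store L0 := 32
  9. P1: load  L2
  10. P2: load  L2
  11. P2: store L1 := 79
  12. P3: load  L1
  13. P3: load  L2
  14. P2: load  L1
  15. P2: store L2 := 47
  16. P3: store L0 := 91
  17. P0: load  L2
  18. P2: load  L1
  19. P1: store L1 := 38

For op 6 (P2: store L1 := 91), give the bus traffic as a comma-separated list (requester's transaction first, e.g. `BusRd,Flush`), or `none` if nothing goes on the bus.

1. P3: store L0 := 85  bus=[BusRdX]  L0: P0=I P1=I P2=I P3=M  mem[L0]=20
2. P3: store L2 := 85  bus=[BusRdX]  L2: P0=I P1=I P2=I P3=M  mem[L2]=90
3. P0: store L2 := 27  bus=[BusRdX,Flush]  L2: P0=M P1=I P2=I P3=I  mem[L2]=85
4. P2: load  L2  bus=[BusRd,Flush]  L2: P0=S P1=I P2=S P3=I  mem[L2]=27
5. P2: store L1 := 97  bus=[BusRdX]  L1: P0=I P1=I P2=M P3=I  mem[L1]=80
6. P2: store L1 := 91  bus=[-]  L1: P0=I P1=I P2=M P3=I  mem[L1]=80
7. P1: load  L1  bus=[BusRd,Flush]  L1: P0=I P1=S P2=S P3=I  mem[L1]=91
8. P2: store L0 := 32  bus=[BusRdX,Flush]  L0: P0=I P1=I P2=M P3=I  mem[L0]=85
9. P1: load  L2  bus=[BusRd]  L2: P0=S P1=S P2=S P3=I  mem[L2]=27
10. P2: load  L2  bus=[-]  L2: P0=S P1=S P2=S P3=I  mem[L2]=27
11. P2: store L1 := 79  bus=[BusUpgr]  L1: P0=I P1=I P2=M P3=I  mem[L1]=91
12. P3: load  L1  bus=[BusRd,Flush]  L1: P0=I P1=I P2=S P3=S  mem[L1]=79
13. P3: load  L2  bus=[BusRd]  L2: P0=S P1=S P2=S P3=S  mem[L2]=27
14. P2: load  L1  bus=[-]  L1: P0=I P1=I P2=S P3=S  mem[L1]=79
15. P2: store L2 := 47  bus=[BusUpgr]  L2: P0=I P1=I P2=M P3=I  mem[L2]=27
16. P3: store L0 := 91  bus=[BusRdX,Flush]  L0: P0=I P1=I P2=I P3=M  mem[L0]=32
17. P0: load  L2  bus=[BusRd,Flush]  L2: P0=S P1=I P2=S P3=I  mem[L2]=47
18. P2: load  L1  bus=[-]  L1: P0=I P1=I P2=S P3=S  mem[L1]=79
19. P1: store L1 := 38  bus=[BusRdX]  L1: P0=I P1=M P2=I P3=I  mem[L1]=79

bus = none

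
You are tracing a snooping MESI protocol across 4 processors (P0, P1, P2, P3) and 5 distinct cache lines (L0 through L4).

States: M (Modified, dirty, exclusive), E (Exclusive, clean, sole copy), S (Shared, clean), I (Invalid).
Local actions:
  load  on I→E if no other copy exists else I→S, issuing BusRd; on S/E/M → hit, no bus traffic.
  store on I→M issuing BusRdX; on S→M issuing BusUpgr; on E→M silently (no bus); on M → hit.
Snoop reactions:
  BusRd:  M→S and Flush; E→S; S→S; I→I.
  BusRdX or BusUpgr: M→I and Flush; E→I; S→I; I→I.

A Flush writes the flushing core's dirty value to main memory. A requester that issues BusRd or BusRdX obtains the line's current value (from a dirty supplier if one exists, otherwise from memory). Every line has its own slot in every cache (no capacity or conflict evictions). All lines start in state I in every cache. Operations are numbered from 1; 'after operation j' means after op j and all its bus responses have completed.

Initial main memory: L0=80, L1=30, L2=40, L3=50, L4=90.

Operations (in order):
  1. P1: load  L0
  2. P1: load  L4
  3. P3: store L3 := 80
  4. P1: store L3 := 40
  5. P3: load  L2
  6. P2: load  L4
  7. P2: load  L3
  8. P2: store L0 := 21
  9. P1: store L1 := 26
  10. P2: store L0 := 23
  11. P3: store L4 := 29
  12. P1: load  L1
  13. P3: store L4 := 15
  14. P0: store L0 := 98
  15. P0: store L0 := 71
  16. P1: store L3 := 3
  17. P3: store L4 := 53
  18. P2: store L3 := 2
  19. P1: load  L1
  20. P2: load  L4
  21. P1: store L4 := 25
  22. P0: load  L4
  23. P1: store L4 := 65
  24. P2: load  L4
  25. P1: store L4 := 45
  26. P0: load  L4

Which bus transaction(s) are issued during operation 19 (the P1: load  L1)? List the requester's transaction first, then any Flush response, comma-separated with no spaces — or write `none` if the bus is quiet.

1. P1: load  L0  bus=[BusRd]  L0: P0=I P1=E P2=I P3=I  mem[L0]=80
2. P1: load  L4  bus=[BusRd]  L4: P0=I P1=E P2=I P3=I  mem[L4]=90
3. P3: store L3 := 80  bus=[BusRdX]  L3: P0=I P1=I P2=I P3=M  mem[L3]=50
4. P1: store L3 := 40  bus=[BusRdX,Flush]  L3: P0=I P1=M P2=I P3=I  mem[L3]=80
5. P3: load  L2  bus=[BusRd]  L2: P0=I P1=I P2=I P3=E  mem[L2]=40
6. P2: load  L4  bus=[BusRd]  L4: P0=I P1=S P2=S P3=I  mem[L4]=90
7. P2: load  L3  bus=[BusRd,Flush]  L3: P0=I P1=S P2=S P3=I  mem[L3]=40
8. P2: store L0 := 21  bus=[BusRdX]  L0: P0=I P1=I P2=M P3=I  mem[L0]=80
9. P1: store L1 := 26  bus=[BusRdX]  L1: P0=I P1=M P2=I P3=I  mem[L1]=30
10. P2: store L0 := 23  bus=[-]  L0: P0=I P1=I P2=M P3=I  mem[L0]=80
11. P3: store L4 := 29  bus=[BusRdX]  L4: P0=I P1=I P2=I P3=M  mem[L4]=90
12. P1: load  L1  bus=[-]  L1: P0=I P1=M P2=I P3=I  mem[L1]=30
13. P3: store L4 := 15  bus=[-]  L4: P0=I P1=I P2=I P3=M  mem[L4]=90
14. P0: store L0 := 98  bus=[BusRdX,Flush]  L0: P0=M P1=I P2=I P3=I  mem[L0]=23
15. P0: store L0 := 71  bus=[-]  L0: P0=M P1=I P2=I P3=I  mem[L0]=23
16. P1: store L3 := 3  bus=[BusUpgr]  L3: P0=I P1=M P2=I P3=I  mem[L3]=40
17. P3: store L4 := 53  bus=[-]  L4: P0=I P1=I P2=I P3=M  mem[L4]=90
18. P2: store L3 := 2  bus=[BusRdX,Flush]  L3: P0=I P1=I P2=M P3=I  mem[L3]=3
19. P1: load  L1  bus=[-]  L1: P0=I P1=M P2=I P3=I  mem[L1]=30
20. P2: load  L4  bus=[BusRd,Flush]  L4: P0=I P1=I P2=S P3=S  mem[L4]=53
21. P1: store L4 := 25  bus=[BusRdX]  L4: P0=I P1=M P2=I P3=I  mem[L4]=53
22. P0: load  L4  bus=[BusRd,Flush]  L4: P0=S P1=S P2=I P3=I  mem[L4]=25
23. P1: store L4 := 65  bus=[BusUpgr]  L4: P0=I P1=M P2=I P3=I  mem[L4]=25
24. P2: load  L4  bus=[BusRd,Flush]  L4: P0=I P1=S P2=S P3=I  mem[L4]=65
25. P1: store L4 := 45  bus=[BusUpgr]  L4: P0=I P1=M P2=I P3=I  mem[L4]=65
26. P0: load  L4  bus=[BusRd,Flush]  L4: P0=S P1=S P2=I P3=I  mem[L4]=45

bus = none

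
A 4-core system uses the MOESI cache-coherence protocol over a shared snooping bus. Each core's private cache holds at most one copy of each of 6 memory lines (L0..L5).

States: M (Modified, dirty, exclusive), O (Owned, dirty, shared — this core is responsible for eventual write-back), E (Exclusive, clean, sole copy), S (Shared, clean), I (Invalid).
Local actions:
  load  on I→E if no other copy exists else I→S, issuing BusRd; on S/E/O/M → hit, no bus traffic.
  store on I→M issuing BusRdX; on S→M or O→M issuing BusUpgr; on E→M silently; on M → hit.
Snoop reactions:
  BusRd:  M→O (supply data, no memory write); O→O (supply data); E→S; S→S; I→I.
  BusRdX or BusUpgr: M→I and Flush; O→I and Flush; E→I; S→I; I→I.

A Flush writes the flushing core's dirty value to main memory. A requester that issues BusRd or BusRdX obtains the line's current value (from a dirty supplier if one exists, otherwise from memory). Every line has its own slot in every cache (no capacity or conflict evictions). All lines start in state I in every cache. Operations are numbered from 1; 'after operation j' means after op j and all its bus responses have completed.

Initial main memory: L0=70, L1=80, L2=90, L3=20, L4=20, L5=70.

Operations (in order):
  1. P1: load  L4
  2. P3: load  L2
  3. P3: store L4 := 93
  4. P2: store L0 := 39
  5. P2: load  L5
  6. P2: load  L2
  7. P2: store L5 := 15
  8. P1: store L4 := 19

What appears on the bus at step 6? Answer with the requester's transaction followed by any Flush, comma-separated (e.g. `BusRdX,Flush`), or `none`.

  op1 P1: load  L4 → I/E/I/I on L4; bus BusRd; mem=20
  op2 P3: load  L2 → I/I/I/E on L2; bus BusRd; mem=90
  op3 P3: store L4 := 93 → I/I/I/M on L4; bus BusRdX; mem=20
  op4 P2: store L0 := 39 → I/I/M/I on L0; bus BusRdX; mem=70
  op5 P2: load  L5 → I/I/E/I on L5; bus BusRd; mem=70
  op6 P2: load  L2 → I/I/S/S on L2; bus BusRd; mem=90
  op7 P2: store L5 := 15 → I/I/M/I on L5; bus (none); mem=70
  op8 P1: store L4 := 19 → I/M/I/I on L4; bus BusRdX Flush; mem=93

bus = BusRd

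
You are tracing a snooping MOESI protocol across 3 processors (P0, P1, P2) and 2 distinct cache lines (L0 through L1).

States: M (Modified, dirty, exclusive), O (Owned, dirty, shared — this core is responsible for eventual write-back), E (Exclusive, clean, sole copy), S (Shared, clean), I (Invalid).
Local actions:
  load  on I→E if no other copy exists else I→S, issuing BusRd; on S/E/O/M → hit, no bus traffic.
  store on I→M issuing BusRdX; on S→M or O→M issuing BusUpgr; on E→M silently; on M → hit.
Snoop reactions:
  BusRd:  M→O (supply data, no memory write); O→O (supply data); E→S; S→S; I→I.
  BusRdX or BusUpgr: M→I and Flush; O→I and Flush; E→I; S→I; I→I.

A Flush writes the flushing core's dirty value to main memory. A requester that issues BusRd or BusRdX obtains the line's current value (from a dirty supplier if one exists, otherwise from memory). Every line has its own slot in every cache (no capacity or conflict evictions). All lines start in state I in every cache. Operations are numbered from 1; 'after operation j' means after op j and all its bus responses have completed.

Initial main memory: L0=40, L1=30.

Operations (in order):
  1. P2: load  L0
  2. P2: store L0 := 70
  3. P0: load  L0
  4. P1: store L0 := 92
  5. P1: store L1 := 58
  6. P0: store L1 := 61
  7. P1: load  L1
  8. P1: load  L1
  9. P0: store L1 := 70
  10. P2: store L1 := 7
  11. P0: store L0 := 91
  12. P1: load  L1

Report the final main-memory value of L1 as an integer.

memory[L1] = 70

step 1: P2: load  L0  ⟶  IIE  (L0)  txn=BusRd  M[L0]=40
step 2: P2: store L0 := 70  ⟶  IIM  (L0)  txn=∅  M[L0]=40
step 3: P0: load  L0  ⟶  SIO  (L0)  txn=BusRd  M[L0]=40
step 4: P1: store L0 := 92  ⟶  IMI  (L0)  txn=BusRdX+Flush  M[L0]=70
step 5: P1: store L1 := 58  ⟶  IMI  (L1)  txn=BusRdX  M[L1]=30
step 6: P0: store L1 := 61  ⟶  MII  (L1)  txn=BusRdX+Flush  M[L1]=58
step 7: P1: load  L1  ⟶  OSI  (L1)  txn=BusRd  M[L1]=58
step 8: P1: load  L1  ⟶  OSI  (L1)  txn=∅  M[L1]=58
step 9: P0: store L1 := 70  ⟶  MII  (L1)  txn=BusUpgr  M[L1]=58
step 10: P2: store L1 := 7  ⟶  IIM  (L1)  txn=BusRdX+Flush  M[L1]=70
step 11: P0: store L0 := 91  ⟶  MII  (L0)  txn=BusRdX+Flush  M[L0]=92
step 12: P1: load  L1  ⟶  ISO  (L1)  txn=BusRd  M[L1]=70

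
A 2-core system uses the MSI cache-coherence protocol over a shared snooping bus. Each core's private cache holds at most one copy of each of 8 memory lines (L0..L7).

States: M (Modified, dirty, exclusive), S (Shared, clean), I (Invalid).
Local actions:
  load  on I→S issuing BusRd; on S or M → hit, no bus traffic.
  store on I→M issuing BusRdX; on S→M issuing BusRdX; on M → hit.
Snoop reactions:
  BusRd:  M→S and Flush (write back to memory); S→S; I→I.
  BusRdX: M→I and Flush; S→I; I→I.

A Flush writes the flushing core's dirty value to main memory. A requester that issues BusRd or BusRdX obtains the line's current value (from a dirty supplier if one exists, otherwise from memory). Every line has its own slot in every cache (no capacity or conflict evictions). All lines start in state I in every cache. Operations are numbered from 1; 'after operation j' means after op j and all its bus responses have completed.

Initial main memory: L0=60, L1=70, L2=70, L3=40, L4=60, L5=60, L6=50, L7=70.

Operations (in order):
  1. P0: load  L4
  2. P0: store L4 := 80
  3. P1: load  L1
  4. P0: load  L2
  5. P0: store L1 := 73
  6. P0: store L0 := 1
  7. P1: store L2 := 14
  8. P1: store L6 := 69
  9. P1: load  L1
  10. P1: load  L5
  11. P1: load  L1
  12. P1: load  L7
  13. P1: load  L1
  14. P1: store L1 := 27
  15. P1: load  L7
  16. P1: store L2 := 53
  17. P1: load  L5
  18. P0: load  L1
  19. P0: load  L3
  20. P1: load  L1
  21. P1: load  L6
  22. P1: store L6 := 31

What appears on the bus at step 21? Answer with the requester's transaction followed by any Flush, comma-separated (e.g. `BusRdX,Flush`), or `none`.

1. P0: load  L4  bus=[BusRd]  L4: P0=S P1=I  mem[L4]=60
2. P0: store L4 := 80  bus=[BusRdX]  L4: P0=M P1=I  mem[L4]=60
3. P1: load  L1  bus=[BusRd]  L1: P0=I P1=S  mem[L1]=70
4. P0: load  L2  bus=[BusRd]  L2: P0=S P1=I  mem[L2]=70
5. P0: store L1 := 73  bus=[BusRdX]  L1: P0=M P1=I  mem[L1]=70
6. P0: store L0 := 1  bus=[BusRdX]  L0: P0=M P1=I  mem[L0]=60
7. P1: store L2 := 14  bus=[BusRdX]  L2: P0=I P1=M  mem[L2]=70
8. P1: store L6 := 69  bus=[BusRdX]  L6: P0=I P1=M  mem[L6]=50
9. P1: load  L1  bus=[BusRd,Flush]  L1: P0=S P1=S  mem[L1]=73
10. P1: load  L5  bus=[BusRd]  L5: P0=I P1=S  mem[L5]=60
11. P1: load  L1  bus=[-]  L1: P0=S P1=S  mem[L1]=73
12. P1: load  L7  bus=[BusRd]  L7: P0=I P1=S  mem[L7]=70
13. P1: load  L1  bus=[-]  L1: P0=S P1=S  mem[L1]=73
14. P1: store L1 := 27  bus=[BusRdX]  L1: P0=I P1=M  mem[L1]=73
15. P1: load  L7  bus=[-]  L7: P0=I P1=S  mem[L7]=70
16. P1: store L2 := 53  bus=[-]  L2: P0=I P1=M  mem[L2]=70
17. P1: load  L5  bus=[-]  L5: P0=I P1=S  mem[L5]=60
18. P0: load  L1  bus=[BusRd,Flush]  L1: P0=S P1=S  mem[L1]=27
19. P0: load  L3  bus=[BusRd]  L3: P0=S P1=I  mem[L3]=40
20. P1: load  L1  bus=[-]  L1: P0=S P1=S  mem[L1]=27
21. P1: load  L6  bus=[-]  L6: P0=I P1=M  mem[L6]=50
22. P1: store L6 := 31  bus=[-]  L6: P0=I P1=M  mem[L6]=50

bus = none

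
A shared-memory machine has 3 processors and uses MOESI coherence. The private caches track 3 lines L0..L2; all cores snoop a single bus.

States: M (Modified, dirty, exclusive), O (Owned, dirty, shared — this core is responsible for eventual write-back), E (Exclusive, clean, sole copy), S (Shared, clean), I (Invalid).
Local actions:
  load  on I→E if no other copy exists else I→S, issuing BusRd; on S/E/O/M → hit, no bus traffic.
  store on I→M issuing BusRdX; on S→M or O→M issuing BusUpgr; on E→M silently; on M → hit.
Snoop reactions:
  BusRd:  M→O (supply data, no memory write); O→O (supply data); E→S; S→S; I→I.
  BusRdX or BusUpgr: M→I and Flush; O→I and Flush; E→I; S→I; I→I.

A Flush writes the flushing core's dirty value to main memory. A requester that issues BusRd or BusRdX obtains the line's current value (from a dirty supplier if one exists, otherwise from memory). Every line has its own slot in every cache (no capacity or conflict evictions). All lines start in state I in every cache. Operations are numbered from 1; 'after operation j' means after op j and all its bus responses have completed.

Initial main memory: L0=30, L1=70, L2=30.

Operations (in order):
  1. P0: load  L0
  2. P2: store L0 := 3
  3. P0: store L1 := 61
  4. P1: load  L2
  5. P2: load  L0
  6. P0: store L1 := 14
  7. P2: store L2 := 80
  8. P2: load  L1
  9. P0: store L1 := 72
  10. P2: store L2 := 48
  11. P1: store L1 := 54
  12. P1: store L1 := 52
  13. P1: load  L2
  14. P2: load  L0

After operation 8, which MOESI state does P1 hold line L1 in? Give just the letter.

1. P0: load  L0  bus=[BusRd]  L0: P0=E P1=I P2=I  mem[L0]=30
2. P2: store L0 := 3  bus=[BusRdX]  L0: P0=I P1=I P2=M  mem[L0]=30
3. P0: store L1 := 61  bus=[BusRdX]  L1: P0=M P1=I P2=I  mem[L1]=70
4. P1: load  L2  bus=[BusRd]  L2: P0=I P1=E P2=I  mem[L2]=30
5. P2: load  L0  bus=[-]  L0: P0=I P1=I P2=M  mem[L0]=30
6. P0: store L1 := 14  bus=[-]  L1: P0=M P1=I P2=I  mem[L1]=70
7. P2: store L2 := 80  bus=[BusRdX]  L2: P0=I P1=I P2=M  mem[L2]=30
8. P2: load  L1  bus=[BusRd]  L1: P0=O P1=I P2=S  mem[L1]=70
9. P0: store L1 := 72  bus=[BusUpgr]  L1: P0=M P1=I P2=I  mem[L1]=70
10. P2: store L2 := 48  bus=[-]  L2: P0=I P1=I P2=M  mem[L2]=30
11. P1: store L1 := 54  bus=[BusRdX,Flush]  L1: P0=I P1=M P2=I  mem[L1]=72
12. P1: store L1 := 52  bus=[-]  L1: P0=I P1=M P2=I  mem[L1]=72
13. P1: load  L2  bus=[BusRd]  L2: P0=I P1=S P2=O  mem[L2]=30
14. P2: load  L0  bus=[-]  L0: P0=I P1=I P2=M  mem[L0]=30

state = I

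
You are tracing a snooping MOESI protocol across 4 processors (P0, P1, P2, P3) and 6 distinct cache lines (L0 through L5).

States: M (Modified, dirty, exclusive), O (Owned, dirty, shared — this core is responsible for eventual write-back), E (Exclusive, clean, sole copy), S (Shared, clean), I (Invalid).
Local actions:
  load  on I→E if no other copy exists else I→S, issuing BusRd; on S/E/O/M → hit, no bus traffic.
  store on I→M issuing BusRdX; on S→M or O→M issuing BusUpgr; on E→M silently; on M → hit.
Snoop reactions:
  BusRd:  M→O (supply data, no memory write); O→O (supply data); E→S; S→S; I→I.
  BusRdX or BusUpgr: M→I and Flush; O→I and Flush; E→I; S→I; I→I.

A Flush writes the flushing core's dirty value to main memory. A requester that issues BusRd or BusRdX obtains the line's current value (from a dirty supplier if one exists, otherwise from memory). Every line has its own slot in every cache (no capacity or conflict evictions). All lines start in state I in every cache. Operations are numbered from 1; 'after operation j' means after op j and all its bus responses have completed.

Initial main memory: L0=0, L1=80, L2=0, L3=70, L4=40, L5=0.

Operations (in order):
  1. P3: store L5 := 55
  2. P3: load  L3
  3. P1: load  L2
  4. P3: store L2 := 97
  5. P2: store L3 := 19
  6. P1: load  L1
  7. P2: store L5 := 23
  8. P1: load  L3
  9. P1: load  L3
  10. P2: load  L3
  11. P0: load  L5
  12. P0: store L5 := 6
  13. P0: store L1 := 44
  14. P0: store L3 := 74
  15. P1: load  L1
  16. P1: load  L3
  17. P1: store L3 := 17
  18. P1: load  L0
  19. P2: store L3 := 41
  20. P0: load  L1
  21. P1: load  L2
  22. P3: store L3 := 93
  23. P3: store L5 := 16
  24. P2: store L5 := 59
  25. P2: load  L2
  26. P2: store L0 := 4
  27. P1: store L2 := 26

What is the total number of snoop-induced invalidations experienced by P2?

invalidations = 4

1. P3: store L5 := 55  bus=[BusRdX]  L5: P0=I P1=I P2=I P3=M  mem[L5]=0
2. P3: load  L3  bus=[BusRd]  L3: P0=I P1=I P2=I P3=E  mem[L3]=70
3. P1: load  L2  bus=[BusRd]  L2: P0=I P1=E P2=I P3=I  mem[L2]=0
4. P3: store L2 := 97  bus=[BusRdX]  L2: P0=I P1=I P2=I P3=M  mem[L2]=0
5. P2: store L3 := 19  bus=[BusRdX]  L3: P0=I P1=I P2=M P3=I  mem[L3]=70
6. P1: load  L1  bus=[BusRd]  L1: P0=I P1=E P2=I P3=I  mem[L1]=80
7. P2: store L5 := 23  bus=[BusRdX,Flush]  L5: P0=I P1=I P2=M P3=I  mem[L5]=55
8. P1: load  L3  bus=[BusRd]  L3: P0=I P1=S P2=O P3=I  mem[L3]=70
9. P1: load  L3  bus=[-]  L3: P0=I P1=S P2=O P3=I  mem[L3]=70
10. P2: load  L3  bus=[-]  L3: P0=I P1=S P2=O P3=I  mem[L3]=70
11. P0: load  L5  bus=[BusRd]  L5: P0=S P1=I P2=O P3=I  mem[L5]=55
12. P0: store L5 := 6  bus=[BusUpgr,Flush]  L5: P0=M P1=I P2=I P3=I  mem[L5]=23
13. P0: store L1 := 44  bus=[BusRdX]  L1: P0=M P1=I P2=I P3=I  mem[L1]=80
14. P0: store L3 := 74  bus=[BusRdX,Flush]  L3: P0=M P1=I P2=I P3=I  mem[L3]=19
15. P1: load  L1  bus=[BusRd]  L1: P0=O P1=S P2=I P3=I  mem[L1]=80
16. P1: load  L3  bus=[BusRd]  L3: P0=O P1=S P2=I P3=I  mem[L3]=19
17. P1: store L3 := 17  bus=[BusUpgr,Flush]  L3: P0=I P1=M P2=I P3=I  mem[L3]=74
18. P1: load  L0  bus=[BusRd]  L0: P0=I P1=E P2=I P3=I  mem[L0]=0
19. P2: store L3 := 41  bus=[BusRdX,Flush]  L3: P0=I P1=I P2=M P3=I  mem[L3]=17
20. P0: load  L1  bus=[-]  L1: P0=O P1=S P2=I P3=I  mem[L1]=80
21. P1: load  L2  bus=[BusRd]  L2: P0=I P1=S P2=I P3=O  mem[L2]=0
22. P3: store L3 := 93  bus=[BusRdX,Flush]  L3: P0=I P1=I P2=I P3=M  mem[L3]=41
23. P3: store L5 := 16  bus=[BusRdX,Flush]  L5: P0=I P1=I P2=I P3=M  mem[L5]=6
24. P2: store L5 := 59  bus=[BusRdX,Flush]  L5: P0=I P1=I P2=M P3=I  mem[L5]=16
25. P2: load  L2  bus=[BusRd]  L2: P0=I P1=S P2=S P3=O  mem[L2]=0
26. P2: store L0 := 4  bus=[BusRdX]  L0: P0=I P1=I P2=M P3=I  mem[L0]=0
27. P1: store L2 := 26  bus=[BusUpgr,Flush]  L2: P0=I P1=M P2=I P3=I  mem[L2]=97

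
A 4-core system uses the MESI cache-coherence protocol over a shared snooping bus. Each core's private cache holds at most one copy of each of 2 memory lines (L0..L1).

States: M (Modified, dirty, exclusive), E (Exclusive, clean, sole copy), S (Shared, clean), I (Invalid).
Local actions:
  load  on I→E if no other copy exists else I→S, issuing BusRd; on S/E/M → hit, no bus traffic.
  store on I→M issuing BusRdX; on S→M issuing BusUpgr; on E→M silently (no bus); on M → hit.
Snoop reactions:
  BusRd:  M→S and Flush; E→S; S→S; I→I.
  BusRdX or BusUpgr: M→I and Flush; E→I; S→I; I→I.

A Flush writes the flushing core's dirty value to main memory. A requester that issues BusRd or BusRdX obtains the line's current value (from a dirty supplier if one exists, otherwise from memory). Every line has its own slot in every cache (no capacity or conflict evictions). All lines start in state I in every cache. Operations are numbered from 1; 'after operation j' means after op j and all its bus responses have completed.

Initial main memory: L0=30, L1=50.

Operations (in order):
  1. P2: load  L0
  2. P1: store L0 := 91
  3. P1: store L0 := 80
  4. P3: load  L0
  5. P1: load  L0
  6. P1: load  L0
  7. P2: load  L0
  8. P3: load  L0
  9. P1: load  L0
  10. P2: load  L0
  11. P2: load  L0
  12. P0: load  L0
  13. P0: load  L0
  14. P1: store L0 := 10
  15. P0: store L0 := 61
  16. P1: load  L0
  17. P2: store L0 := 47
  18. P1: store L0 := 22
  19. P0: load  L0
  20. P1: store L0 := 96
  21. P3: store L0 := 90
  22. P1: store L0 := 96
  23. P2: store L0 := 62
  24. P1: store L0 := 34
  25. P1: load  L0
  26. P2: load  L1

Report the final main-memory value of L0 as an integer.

memory[L0] = 62

  op1 P2: load  L0 → I/I/E/I on L0; bus BusRd; mem=30
  op2 P1: store L0 := 91 → I/M/I/I on L0; bus BusRdX; mem=30
  op3 P1: store L0 := 80 → I/M/I/I on L0; bus (none); mem=30
  op4 P3: load  L0 → I/S/I/S on L0; bus BusRd Flush; mem=80
  op5 P1: load  L0 → I/S/I/S on L0; bus (none); mem=80
  op6 P1: load  L0 → I/S/I/S on L0; bus (none); mem=80
  op7 P2: load  L0 → I/S/S/S on L0; bus BusRd; mem=80
  op8 P3: load  L0 → I/S/S/S on L0; bus (none); mem=80
  op9 P1: load  L0 → I/S/S/S on L0; bus (none); mem=80
  op10 P2: load  L0 → I/S/S/S on L0; bus (none); mem=80
  op11 P2: load  L0 → I/S/S/S on L0; bus (none); mem=80
  op12 P0: load  L0 → S/S/S/S on L0; bus BusRd; mem=80
  op13 P0: load  L0 → S/S/S/S on L0; bus (none); mem=80
  op14 P1: store L0 := 10 → I/M/I/I on L0; bus BusUpgr; mem=80
  op15 P0: store L0 := 61 → M/I/I/I on L0; bus BusRdX Flush; mem=10
  op16 P1: load  L0 → S/S/I/I on L0; bus BusRd Flush; mem=61
  op17 P2: store L0 := 47 → I/I/M/I on L0; bus BusRdX; mem=61
  op18 P1: store L0 := 22 → I/M/I/I on L0; bus BusRdX Flush; mem=47
  op19 P0: load  L0 → S/S/I/I on L0; bus BusRd Flush; mem=22
  op20 P1: store L0 := 96 → I/M/I/I on L0; bus BusUpgr; mem=22
  op21 P3: store L0 := 90 → I/I/I/M on L0; bus BusRdX Flush; mem=96
  op22 P1: store L0 := 96 → I/M/I/I on L0; bus BusRdX Flush; mem=90
  op23 P2: store L0 := 62 → I/I/M/I on L0; bus BusRdX Flush; mem=96
  op24 P1: store L0 := 34 → I/M/I/I on L0; bus BusRdX Flush; mem=62
  op25 P1: load  L0 → I/M/I/I on L0; bus (none); mem=62
  op26 P2: load  L1 → I/I/E/I on L1; bus BusRd; mem=50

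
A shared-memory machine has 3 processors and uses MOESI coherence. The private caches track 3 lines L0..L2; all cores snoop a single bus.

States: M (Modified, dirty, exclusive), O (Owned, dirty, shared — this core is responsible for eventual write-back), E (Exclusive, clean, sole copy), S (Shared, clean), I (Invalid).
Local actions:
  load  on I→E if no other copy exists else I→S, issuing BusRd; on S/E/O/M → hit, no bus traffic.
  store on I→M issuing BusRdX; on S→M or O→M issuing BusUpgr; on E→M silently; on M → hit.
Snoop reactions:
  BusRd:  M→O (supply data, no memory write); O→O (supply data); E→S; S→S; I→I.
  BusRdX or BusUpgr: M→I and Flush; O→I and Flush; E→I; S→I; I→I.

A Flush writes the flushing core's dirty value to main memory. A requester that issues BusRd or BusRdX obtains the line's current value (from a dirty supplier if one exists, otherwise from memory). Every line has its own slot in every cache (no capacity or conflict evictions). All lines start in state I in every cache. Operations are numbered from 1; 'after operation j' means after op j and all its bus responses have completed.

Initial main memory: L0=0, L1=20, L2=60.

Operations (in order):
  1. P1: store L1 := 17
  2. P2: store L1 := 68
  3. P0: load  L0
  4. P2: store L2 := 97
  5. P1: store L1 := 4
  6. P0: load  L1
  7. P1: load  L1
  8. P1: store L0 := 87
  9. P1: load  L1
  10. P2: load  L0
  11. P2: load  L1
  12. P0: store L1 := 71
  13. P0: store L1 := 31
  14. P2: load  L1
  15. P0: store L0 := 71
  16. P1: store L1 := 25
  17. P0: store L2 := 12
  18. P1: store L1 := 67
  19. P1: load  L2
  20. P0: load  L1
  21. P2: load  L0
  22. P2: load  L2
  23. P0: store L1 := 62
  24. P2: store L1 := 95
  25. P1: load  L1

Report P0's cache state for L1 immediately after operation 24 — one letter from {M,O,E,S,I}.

[1] P1: store L1 := 17 | P0:I, P1:M(17), P2:I | bus: BusRdX
[2] P2: store L1 := 68 | P0:I, P1:I, P2:M(68) | bus: BusRdX,Flush
[3] P0: load  L0 | P0:E(0), P1:I, P2:I | bus: BusRd
[4] P2: store L2 := 97 | P0:I, P1:I, P2:M(97) | bus: BusRdX
[5] P1: store L1 := 4 | P0:I, P1:M(4), P2:I | bus: BusRdX,Flush
[6] P0: load  L1 | P0:S(4), P1:O(4), P2:I | bus: BusRd
[7] P1: load  L1 | P0:S(4), P1:O(4), P2:I | bus: none
[8] P1: store L0 := 87 | P0:I, P1:M(87), P2:I | bus: BusRdX
[9] P1: load  L1 | P0:S(4), P1:O(4), P2:I | bus: none
[10] P2: load  L0 | P0:I, P1:O(87), P2:S(87) | bus: BusRd
[11] P2: load  L1 | P0:S(4), P1:O(4), P2:S(4) | bus: BusRd
[12] P0: store L1 := 71 | P0:M(71), P1:I, P2:I | bus: BusUpgr,Flush
[13] P0: store L1 := 31 | P0:M(31), P1:I, P2:I | bus: none
[14] P2: load  L1 | P0:O(31), P1:I, P2:S(31) | bus: BusRd
[15] P0: store L0 := 71 | P0:M(71), P1:I, P2:I | bus: BusRdX,Flush
[16] P1: store L1 := 25 | P0:I, P1:M(25), P2:I | bus: BusRdX,Flush
[17] P0: store L2 := 12 | P0:M(12), P1:I, P2:I | bus: BusRdX,Flush
[18] P1: store L1 := 67 | P0:I, P1:M(67), P2:I | bus: none
[19] P1: load  L2 | P0:O(12), P1:S(12), P2:I | bus: BusRd
[20] P0: load  L1 | P0:S(67), P1:O(67), P2:I | bus: BusRd
[21] P2: load  L0 | P0:O(71), P1:I, P2:S(71) | bus: BusRd
[22] P2: load  L2 | P0:O(12), P1:S(12), P2:S(12) | bus: BusRd
[23] P0: store L1 := 62 | P0:M(62), P1:I, P2:I | bus: BusUpgr,Flush
[24] P2: store L1 := 95 | P0:I, P1:I, P2:M(95) | bus: BusRdX,Flush
[25] P1: load  L1 | P0:I, P1:S(95), P2:O(95) | bus: BusRd

state = I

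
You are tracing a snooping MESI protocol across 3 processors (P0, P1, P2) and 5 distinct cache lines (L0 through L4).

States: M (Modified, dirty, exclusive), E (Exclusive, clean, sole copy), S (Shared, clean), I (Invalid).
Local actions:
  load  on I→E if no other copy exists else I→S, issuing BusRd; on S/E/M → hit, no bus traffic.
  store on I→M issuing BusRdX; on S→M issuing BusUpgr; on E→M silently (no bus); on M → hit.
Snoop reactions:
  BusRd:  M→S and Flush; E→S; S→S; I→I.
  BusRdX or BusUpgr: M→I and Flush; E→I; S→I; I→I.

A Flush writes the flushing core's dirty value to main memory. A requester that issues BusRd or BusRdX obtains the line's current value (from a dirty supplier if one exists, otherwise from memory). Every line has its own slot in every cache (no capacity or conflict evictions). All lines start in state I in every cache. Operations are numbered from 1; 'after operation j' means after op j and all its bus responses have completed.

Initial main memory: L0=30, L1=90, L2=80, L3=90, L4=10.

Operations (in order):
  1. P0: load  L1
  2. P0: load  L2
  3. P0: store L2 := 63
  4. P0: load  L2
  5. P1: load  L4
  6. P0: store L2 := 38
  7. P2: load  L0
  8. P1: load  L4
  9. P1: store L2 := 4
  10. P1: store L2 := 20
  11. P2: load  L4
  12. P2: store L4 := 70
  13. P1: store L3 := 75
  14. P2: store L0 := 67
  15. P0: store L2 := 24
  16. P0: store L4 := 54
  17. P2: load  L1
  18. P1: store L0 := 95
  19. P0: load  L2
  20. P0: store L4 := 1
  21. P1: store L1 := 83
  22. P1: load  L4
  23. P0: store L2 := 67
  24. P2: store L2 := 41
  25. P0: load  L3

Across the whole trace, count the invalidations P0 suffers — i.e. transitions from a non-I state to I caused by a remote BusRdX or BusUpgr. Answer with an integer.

step 1: P0: load  L1  ⟶  EII  (L1)  txn=BusRd  M[L1]=90
step 2: P0: load  L2  ⟶  EII  (L2)  txn=BusRd  M[L2]=80
step 3: P0: store L2 := 63  ⟶  MII  (L2)  txn=∅  M[L2]=80
step 4: P0: load  L2  ⟶  MII  (L2)  txn=∅  M[L2]=80
step 5: P1: load  L4  ⟶  IEI  (L4)  txn=BusRd  M[L4]=10
step 6: P0: store L2 := 38  ⟶  MII  (L2)  txn=∅  M[L2]=80
step 7: P2: load  L0  ⟶  IIE  (L0)  txn=BusRd  M[L0]=30
step 8: P1: load  L4  ⟶  IEI  (L4)  txn=∅  M[L4]=10
step 9: P1: store L2 := 4  ⟶  IMI  (L2)  txn=BusRdX+Flush  M[L2]=38
step 10: P1: store L2 := 20  ⟶  IMI  (L2)  txn=∅  M[L2]=38
step 11: P2: load  L4  ⟶  ISS  (L4)  txn=BusRd  M[L4]=10
step 12: P2: store L4 := 70  ⟶  IIM  (L4)  txn=BusUpgr  M[L4]=10
step 13: P1: store L3 := 75  ⟶  IMI  (L3)  txn=BusRdX  M[L3]=90
step 14: P2: store L0 := 67  ⟶  IIM  (L0)  txn=∅  M[L0]=30
step 15: P0: store L2 := 24  ⟶  MII  (L2)  txn=BusRdX+Flush  M[L2]=20
step 16: P0: store L4 := 54  ⟶  MII  (L4)  txn=BusRdX+Flush  M[L4]=70
step 17: P2: load  L1  ⟶  SIS  (L1)  txn=BusRd  M[L1]=90
step 18: P1: store L0 := 95  ⟶  IMI  (L0)  txn=BusRdX+Flush  M[L0]=67
step 19: P0: load  L2  ⟶  MII  (L2)  txn=∅  M[L2]=20
step 20: P0: store L4 := 1  ⟶  MII  (L4)  txn=∅  M[L4]=70
step 21: P1: store L1 := 83  ⟶  IMI  (L1)  txn=BusRdX  M[L1]=90
step 22: P1: load  L4  ⟶  SSI  (L4)  txn=BusRd+Flush  M[L4]=1
step 23: P0: store L2 := 67  ⟶  MII  (L2)  txn=∅  M[L2]=20
step 24: P2: store L2 := 41  ⟶  IIM  (L2)  txn=BusRdX+Flush  M[L2]=67
step 25: P0: load  L3  ⟶  SSI  (L3)  txn=BusRd+Flush  M[L3]=75

invalidations = 3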